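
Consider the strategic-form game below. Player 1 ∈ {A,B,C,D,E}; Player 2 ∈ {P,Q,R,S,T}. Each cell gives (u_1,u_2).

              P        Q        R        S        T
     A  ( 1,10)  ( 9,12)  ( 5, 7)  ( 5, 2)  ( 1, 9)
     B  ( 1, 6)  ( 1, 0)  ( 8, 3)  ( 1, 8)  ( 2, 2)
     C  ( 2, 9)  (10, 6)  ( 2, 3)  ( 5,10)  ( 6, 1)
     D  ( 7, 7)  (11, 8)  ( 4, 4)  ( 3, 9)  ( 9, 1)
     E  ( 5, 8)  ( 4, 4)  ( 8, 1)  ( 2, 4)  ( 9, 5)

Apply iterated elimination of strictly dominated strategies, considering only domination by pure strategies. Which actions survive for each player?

P2 drop R (P beats it: A:10>7 B:6>3 C:9>3 D:7>4 E:8>1)
P1 drop B (C beats it: P:2>1 Q:10>1 S:5>1 T:6>2)
P2 drop T (P beats it: A:10>9 C:9>1 D:7>1 E:8>5)
P1 drop E (D beats it: P:7>5 Q:11>4 S:3>2)
P1→{A,C,D} P2→{P,Q,S}

IESDS → P1:{A,C,D} P2:{P,Q,S}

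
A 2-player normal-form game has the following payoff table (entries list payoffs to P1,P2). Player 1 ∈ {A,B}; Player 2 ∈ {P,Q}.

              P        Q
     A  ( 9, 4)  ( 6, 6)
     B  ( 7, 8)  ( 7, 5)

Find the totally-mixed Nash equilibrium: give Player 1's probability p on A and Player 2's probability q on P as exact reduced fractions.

P1 indiff ⇒ q·9+(1-q)·6 = q·7+(1-q)·7 ⇒ q(2) = (1-q)(1) ⇒ q = 1/3
P2 indiff ⇒ p·4+(1-p)·8 = p·6+(1-p)·5 ⇒ p(-2) = (1-p)(-3) ⇒ p = 3/5

p=3/5, q=1/3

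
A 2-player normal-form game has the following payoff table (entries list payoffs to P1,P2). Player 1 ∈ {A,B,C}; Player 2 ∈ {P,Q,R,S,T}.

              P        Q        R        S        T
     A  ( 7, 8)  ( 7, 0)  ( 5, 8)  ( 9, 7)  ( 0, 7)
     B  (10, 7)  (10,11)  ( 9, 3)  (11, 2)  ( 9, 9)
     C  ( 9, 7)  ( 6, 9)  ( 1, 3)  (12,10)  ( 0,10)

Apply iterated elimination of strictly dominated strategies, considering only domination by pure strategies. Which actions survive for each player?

P1 drop A (B beats it: P:10>7 Q:10>7 R:9>5 S:11>9 T:9>0)
P2 drop P (Q beats it: B:11>7 C:9>7)
P2 drop R (Q beats it: B:11>3 C:9>3)
P1→{B,C} P2→{Q,S,T}

Survivors P1:{B,C} P2:{Q,S,T}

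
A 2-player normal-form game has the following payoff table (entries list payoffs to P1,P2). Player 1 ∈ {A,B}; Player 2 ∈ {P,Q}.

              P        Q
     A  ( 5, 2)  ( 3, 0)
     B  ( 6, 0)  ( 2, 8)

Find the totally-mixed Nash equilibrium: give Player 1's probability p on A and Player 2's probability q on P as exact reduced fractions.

P1 indiff ⇒ q·5+(1-q)·3 = q·6+(1-q)·2 ⇒ q(-1) = (1-q)(-1) ⇒ q = 1/2
P2 indiff ⇒ p·2+(1-p)·0 = p·0+(1-p)·8 ⇒ p(2) = (1-p)(8) ⇒ p = 4/5

P1 mixes 4/5 on A; P2 mixes 1/2 on P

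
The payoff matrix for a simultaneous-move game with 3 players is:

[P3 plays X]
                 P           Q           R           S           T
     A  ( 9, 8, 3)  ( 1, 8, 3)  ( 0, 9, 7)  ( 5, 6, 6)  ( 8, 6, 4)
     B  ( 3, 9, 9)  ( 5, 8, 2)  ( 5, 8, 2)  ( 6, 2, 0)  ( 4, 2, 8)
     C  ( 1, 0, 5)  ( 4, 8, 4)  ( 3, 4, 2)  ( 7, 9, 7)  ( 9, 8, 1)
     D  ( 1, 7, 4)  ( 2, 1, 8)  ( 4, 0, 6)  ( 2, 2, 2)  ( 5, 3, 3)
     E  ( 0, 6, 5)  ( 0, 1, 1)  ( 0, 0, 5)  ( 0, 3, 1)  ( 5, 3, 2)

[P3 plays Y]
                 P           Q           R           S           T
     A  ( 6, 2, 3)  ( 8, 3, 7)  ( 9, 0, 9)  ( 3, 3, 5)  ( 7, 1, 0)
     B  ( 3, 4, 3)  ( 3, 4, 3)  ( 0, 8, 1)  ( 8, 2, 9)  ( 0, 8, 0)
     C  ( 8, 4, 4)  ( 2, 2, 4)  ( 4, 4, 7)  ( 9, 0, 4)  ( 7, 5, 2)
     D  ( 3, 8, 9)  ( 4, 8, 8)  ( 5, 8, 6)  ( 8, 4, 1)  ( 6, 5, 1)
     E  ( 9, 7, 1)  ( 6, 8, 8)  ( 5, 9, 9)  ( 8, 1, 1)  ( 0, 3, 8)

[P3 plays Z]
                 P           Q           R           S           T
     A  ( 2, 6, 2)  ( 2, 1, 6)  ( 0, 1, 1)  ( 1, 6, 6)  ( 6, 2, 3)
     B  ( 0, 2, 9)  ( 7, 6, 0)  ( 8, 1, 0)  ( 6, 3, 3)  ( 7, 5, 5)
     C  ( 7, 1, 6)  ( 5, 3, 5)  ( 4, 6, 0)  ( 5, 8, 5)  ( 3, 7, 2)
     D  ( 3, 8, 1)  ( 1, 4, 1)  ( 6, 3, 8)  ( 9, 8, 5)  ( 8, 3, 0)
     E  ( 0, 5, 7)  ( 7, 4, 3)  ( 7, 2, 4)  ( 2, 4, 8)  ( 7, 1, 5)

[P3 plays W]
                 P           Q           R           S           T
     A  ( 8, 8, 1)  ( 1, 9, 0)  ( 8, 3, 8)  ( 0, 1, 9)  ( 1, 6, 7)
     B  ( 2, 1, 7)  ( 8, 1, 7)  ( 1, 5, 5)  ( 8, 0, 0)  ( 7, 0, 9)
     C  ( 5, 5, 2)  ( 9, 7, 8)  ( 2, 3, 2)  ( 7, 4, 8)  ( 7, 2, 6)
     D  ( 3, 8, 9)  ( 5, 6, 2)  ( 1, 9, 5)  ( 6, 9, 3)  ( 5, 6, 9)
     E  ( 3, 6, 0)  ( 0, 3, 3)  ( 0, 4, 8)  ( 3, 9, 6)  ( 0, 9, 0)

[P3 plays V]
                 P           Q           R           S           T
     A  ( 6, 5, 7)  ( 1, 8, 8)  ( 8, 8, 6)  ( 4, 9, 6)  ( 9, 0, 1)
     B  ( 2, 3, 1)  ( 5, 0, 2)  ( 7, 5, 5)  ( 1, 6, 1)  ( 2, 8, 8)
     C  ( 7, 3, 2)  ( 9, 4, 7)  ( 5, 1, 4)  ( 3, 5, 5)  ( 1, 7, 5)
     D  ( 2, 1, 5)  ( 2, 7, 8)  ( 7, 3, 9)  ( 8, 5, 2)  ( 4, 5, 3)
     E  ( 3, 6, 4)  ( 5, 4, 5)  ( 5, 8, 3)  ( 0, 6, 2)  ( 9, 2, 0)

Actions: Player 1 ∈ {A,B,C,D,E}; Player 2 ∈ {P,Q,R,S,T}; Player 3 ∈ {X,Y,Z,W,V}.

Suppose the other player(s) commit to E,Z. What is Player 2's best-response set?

u_2(P vs E,Z) = 5
u_2(Q vs E,Z) = 4
u_2(R vs E,Z) = 2
u_2(S vs E,Z) = 4
u_2(T vs E,Z) = 1
max payoff 5 at {P}

P2 best: {P}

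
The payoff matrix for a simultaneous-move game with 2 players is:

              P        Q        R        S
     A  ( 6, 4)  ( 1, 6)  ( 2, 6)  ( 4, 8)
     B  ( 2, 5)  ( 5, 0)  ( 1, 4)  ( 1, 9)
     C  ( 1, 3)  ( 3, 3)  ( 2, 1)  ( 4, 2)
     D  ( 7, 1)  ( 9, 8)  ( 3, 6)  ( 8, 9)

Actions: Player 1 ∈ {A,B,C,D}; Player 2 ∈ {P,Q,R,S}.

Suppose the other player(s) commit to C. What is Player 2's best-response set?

u_2(P vs C) = 3
u_2(Q vs C) = 3
u_2(R vs C) = 1
u_2(S vs C) = 2
max payoff 3 at {P,Q}

BR_2 = {P,Q}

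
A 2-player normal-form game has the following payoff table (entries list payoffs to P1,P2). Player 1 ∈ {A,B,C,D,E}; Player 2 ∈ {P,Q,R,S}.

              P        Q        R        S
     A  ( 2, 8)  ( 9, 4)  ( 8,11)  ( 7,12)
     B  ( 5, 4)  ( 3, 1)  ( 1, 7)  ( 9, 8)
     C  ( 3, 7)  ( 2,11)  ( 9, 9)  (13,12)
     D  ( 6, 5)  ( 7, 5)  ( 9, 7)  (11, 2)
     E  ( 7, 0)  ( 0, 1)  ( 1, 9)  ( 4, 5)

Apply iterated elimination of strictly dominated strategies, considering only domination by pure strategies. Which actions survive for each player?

IESDS → P1:{A,C,D} P2:{Q,R,S}

P1 drop B (D beats it: P:6>5 Q:7>3 R:9>1 S:11>9)
P2 drop P (R beats it: A:11>8 C:9>7 D:7>5 E:9>0)
P1 drop E (A beats it: Q:9>0 R:8>1 S:7>4)
P1→{A,C,D} P2→{Q,R,S}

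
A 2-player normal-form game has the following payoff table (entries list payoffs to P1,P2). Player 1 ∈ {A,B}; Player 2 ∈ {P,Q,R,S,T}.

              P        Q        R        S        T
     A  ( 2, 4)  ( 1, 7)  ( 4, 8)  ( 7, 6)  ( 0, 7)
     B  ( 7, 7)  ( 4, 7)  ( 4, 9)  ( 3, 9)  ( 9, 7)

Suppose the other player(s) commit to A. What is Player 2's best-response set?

P2 best: {R}

u_2(P vs A) = 4
u_2(Q vs A) = 7
u_2(R vs A) = 8
u_2(S vs A) = 6
u_2(T vs A) = 7
max payoff 8 at {R}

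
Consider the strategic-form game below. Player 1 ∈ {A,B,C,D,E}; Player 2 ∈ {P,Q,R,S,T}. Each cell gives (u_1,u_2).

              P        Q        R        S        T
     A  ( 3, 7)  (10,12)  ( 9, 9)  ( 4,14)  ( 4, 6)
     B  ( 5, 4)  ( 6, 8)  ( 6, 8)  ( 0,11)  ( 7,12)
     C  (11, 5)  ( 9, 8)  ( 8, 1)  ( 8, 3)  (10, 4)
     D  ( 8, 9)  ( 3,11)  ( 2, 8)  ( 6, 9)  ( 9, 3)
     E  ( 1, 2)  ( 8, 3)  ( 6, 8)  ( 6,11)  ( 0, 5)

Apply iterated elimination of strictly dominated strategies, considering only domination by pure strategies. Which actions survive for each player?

IESDS → P1:{A,C} P2:{Q,S}

P1 drop B (C beats it: P:11>5 Q:9>6 R:8>6 S:8>0 T:10>7)
P1 drop D (C beats it: P:11>8 Q:9>3 R:8>2 S:8>6 T:10>9)
P1 drop E (C beats it: P:11>1 Q:9>8 R:8>6 S:8>6 T:10>0)
P2 drop P (Q beats it: A:12>7 C:8>5)
P2 drop R (Q beats it: A:12>9 C:8>1)
P2 drop T (Q beats it: A:12>6 C:8>4)
P1→{A,C} P2→{Q,S}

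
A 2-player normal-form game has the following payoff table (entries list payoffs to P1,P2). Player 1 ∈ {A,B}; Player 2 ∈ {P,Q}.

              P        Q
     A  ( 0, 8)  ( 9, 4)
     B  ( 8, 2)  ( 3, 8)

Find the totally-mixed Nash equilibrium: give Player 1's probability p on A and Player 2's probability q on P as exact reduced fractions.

p=3/5, q=3/7

P1 indiff ⇒ q·0+(1-q)·9 = q·8+(1-q)·3 ⇒ q(-8) = (1-q)(-6) ⇒ q = 3/7
P2 indiff ⇒ p·8+(1-p)·2 = p·4+(1-p)·8 ⇒ p(4) = (1-p)(6) ⇒ p = 3/5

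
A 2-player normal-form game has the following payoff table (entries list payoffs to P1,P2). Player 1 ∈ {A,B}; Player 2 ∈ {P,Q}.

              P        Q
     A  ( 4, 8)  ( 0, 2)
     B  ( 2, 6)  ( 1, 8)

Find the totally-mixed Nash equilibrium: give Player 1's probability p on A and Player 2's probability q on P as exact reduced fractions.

p=1/4, q=1/3

P1 indiff ⇒ q·4+(1-q)·0 = q·2+(1-q)·1 ⇒ q(2) = (1-q)(1) ⇒ q = 1/3
P2 indiff ⇒ p·8+(1-p)·6 = p·2+(1-p)·8 ⇒ p(6) = (1-p)(2) ⇒ p = 1/4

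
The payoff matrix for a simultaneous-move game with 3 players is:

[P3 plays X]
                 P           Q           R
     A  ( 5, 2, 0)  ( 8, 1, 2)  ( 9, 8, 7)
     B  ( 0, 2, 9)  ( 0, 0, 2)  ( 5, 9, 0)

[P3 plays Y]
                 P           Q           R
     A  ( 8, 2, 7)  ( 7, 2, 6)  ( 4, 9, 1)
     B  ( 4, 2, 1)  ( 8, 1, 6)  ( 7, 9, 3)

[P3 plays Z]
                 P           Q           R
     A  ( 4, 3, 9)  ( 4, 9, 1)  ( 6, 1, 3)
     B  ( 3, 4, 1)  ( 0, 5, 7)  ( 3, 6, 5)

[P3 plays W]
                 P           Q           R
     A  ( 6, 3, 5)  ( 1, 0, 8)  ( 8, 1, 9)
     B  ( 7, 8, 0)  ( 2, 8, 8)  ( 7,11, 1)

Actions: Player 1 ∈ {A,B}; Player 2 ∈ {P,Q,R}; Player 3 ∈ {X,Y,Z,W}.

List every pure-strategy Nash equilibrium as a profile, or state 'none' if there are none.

Equilibria: none

(A,P,X): not NE [P2→R gives 8>2; P3→Z gives 9>0]
(A,P,Y): not NE [P2→R gives 9>2; P3→Z gives 9>7]
(A,P,Z): not NE [P2→Q gives 9>3]
(A,P,W): not NE [P1→B gives 7>6; P3→Z gives 9>5]
(A,Q,X): not NE [P2→R gives 8>1; P3→W gives 8>2]
(A,Q,Y): not NE [P1→B gives 8>7; P2→R gives 9>2; P3→W gives 8>6]
(A,Q,Z): not NE [P3→W gives 8>1]
(A,Q,W): not NE [P1→B gives 2>1; P2→P gives 3>0]
(A,R,X): not NE [P3→W gives 9>7]
(A,R,Y): not NE [P1→B gives 7>4; P3→W gives 9>1]
(A,R,Z): not NE [P2→Q gives 9>1; P3→W gives 9>3]
(A,R,W): not NE [P2→P gives 3>1]
(B,P,X): not NE [P1→A gives 5>0; P2→R gives 9>2]
(B,P,Y): not NE [P1→A gives 8>4; P2→R gives 9>2; P3→X gives 9>1]
(B,P,Z): not NE [P1→A gives 4>3; P2→R gives 6>4; P3→X gives 9>1]
(B,P,W): not NE [P2→R gives 11>8; P3→X gives 9>0]
(B,Q,X): not NE [P1→A gives 8>0; P2→R gives 9>0; P3→W gives 8>2]
(B,Q,Y): not NE [P2→R gives 9>1; P3→W gives 8>6]
(B,Q,Z): not NE [P1→A gives 4>0; P2→R gives 6>5; P3→W gives 8>7]
(B,Q,W): not NE [P2→R gives 11>8]
(B,R,X): not NE [P1→A gives 9>5; P3→Z gives 5>0]
(B,R,Y): not NE [P3→Z gives 5>3]
(B,R,Z): not NE [P1→A gives 6>3]
(B,R,W): not NE [P1→A gives 8>7; P3→Z gives 5>1]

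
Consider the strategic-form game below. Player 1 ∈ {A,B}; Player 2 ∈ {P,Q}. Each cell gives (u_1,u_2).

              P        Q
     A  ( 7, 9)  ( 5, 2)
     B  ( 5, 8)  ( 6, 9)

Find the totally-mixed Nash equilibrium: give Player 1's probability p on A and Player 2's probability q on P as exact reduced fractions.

P1 indiff ⇒ q·7+(1-q)·5 = q·5+(1-q)·6 ⇒ q(2) = (1-q)(1) ⇒ q = 1/3
P2 indiff ⇒ p·9+(1-p)·8 = p·2+(1-p)·9 ⇒ p(7) = (1-p)(1) ⇒ p = 1/8

(p,q) = (1/8, 1/3)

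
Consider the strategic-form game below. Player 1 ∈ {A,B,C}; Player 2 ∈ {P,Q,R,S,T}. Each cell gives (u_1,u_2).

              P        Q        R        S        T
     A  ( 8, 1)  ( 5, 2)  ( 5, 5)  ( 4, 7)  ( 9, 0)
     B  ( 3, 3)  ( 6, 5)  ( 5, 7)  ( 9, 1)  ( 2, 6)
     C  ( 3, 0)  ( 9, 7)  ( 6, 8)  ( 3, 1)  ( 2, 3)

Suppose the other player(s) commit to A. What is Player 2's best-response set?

u_2(P vs A) = 1
u_2(Q vs A) = 2
u_2(R vs A) = 5
u_2(S vs A) = 7
u_2(T vs A) = 0
max payoff 7 at {S}

BR_2 = {S}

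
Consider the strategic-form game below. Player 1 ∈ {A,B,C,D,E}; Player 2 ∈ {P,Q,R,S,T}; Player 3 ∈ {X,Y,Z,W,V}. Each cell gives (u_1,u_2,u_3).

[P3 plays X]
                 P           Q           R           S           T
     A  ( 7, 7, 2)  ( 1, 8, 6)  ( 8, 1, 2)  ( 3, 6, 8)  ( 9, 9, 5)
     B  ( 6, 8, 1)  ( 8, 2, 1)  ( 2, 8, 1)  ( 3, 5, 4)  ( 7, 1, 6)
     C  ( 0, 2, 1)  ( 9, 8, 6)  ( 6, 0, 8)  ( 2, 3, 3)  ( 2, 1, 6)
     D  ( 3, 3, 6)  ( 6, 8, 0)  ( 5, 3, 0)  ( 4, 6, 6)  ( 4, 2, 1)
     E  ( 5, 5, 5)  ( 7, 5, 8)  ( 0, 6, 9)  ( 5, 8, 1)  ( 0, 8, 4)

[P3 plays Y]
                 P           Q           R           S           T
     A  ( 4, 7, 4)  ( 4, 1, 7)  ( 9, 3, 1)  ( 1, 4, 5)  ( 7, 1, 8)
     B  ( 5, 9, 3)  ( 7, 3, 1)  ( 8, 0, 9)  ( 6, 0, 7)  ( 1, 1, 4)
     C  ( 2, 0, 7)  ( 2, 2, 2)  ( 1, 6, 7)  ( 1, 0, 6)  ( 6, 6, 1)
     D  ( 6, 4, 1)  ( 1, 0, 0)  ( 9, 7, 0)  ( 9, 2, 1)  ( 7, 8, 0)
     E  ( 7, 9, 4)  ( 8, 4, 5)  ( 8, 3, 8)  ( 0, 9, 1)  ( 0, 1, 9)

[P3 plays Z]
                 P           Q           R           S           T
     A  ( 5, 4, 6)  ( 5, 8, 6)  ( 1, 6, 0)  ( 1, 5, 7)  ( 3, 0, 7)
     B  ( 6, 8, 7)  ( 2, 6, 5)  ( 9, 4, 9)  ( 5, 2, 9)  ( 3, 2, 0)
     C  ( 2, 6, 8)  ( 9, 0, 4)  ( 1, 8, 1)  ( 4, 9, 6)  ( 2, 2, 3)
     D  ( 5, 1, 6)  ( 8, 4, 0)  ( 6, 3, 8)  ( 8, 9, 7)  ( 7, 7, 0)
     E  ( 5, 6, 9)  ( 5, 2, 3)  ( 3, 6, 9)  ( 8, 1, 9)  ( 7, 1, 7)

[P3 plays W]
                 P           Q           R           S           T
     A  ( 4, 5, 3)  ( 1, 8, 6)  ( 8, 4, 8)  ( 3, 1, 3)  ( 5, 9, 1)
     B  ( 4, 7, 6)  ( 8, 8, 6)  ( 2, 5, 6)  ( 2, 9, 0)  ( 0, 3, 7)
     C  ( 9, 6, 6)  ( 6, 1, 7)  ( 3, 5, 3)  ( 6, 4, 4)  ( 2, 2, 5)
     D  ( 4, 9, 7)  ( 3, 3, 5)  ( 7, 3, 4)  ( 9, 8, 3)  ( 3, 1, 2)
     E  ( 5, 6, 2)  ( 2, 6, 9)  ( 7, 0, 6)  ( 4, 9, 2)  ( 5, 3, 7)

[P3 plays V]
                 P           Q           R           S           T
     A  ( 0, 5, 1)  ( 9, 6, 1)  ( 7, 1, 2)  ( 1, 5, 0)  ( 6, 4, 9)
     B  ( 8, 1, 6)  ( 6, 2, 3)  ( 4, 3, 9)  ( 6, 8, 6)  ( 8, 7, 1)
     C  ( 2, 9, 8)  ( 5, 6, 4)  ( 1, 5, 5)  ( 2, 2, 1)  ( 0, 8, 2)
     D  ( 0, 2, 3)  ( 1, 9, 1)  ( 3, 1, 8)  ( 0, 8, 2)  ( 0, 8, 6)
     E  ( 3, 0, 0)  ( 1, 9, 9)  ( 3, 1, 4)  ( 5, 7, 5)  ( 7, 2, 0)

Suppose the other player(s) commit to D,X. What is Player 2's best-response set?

u_2(P vs D,X) = 3
u_2(Q vs D,X) = 8
u_2(R vs D,X) = 3
u_2(S vs D,X) = 6
u_2(T vs D,X) = 2
max payoff 8 at {Q}

argmax u_2 = {Q}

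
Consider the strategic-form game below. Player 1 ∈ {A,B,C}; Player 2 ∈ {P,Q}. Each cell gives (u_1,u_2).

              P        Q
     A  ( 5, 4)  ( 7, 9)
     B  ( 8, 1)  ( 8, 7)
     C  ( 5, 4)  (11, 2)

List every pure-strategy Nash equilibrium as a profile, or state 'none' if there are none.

(A,P): not NE [P1→B gives 8>5; P2→Q gives 9>4]
(A,Q): not NE [P1→C gives 11>7]
(B,P): not NE [P2→Q gives 7>1]
(B,Q): not NE [P1→C gives 11>8]
(C,P): not NE [P1→B gives 8>5]
(C,Q): not NE [P2→P gives 4>2]

Equilibria: none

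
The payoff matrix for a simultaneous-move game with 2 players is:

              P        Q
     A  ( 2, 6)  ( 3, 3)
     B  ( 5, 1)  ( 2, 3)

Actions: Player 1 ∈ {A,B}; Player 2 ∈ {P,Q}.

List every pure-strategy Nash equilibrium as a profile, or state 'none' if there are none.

PSNE: ∅

(A,P): not NE [P1→B gives 5>2]
(A,Q): not NE [P2→P gives 6>3]
(B,P): not NE [P2→Q gives 3>1]
(B,Q): not NE [P1→A gives 3>2]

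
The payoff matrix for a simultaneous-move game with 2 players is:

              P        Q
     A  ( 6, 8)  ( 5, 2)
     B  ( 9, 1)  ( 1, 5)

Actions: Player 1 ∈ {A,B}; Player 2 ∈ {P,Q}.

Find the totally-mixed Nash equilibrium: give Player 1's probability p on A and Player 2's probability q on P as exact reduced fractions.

P1 indiff ⇒ q·6+(1-q)·5 = q·9+(1-q)·1 ⇒ q(-3) = (1-q)(-4) ⇒ q = 4/7
P2 indiff ⇒ p·8+(1-p)·1 = p·2+(1-p)·5 ⇒ p(6) = (1-p)(4) ⇒ p = 2/5

p=2/5, q=4/7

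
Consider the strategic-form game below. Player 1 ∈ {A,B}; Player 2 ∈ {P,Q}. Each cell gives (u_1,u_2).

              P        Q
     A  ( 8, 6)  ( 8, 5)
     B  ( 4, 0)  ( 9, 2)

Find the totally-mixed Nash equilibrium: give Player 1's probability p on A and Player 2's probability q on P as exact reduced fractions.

P1 indiff ⇒ q·8+(1-q)·8 = q·4+(1-q)·9 ⇒ q(4) = (1-q)(1) ⇒ q = 1/5
P2 indiff ⇒ p·6+(1-p)·0 = p·5+(1-p)·2 ⇒ p(1) = (1-p)(2) ⇒ p = 2/3

p=2/3, q=1/5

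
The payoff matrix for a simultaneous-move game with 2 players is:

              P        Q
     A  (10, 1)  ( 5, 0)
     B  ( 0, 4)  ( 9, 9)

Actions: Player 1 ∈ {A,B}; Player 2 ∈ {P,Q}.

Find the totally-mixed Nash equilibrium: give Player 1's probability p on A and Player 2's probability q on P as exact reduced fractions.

P1 indiff ⇒ q·10+(1-q)·5 = q·0+(1-q)·9 ⇒ q(10) = (1-q)(4) ⇒ q = 2/7
P2 indiff ⇒ p·1+(1-p)·4 = p·0+(1-p)·9 ⇒ p(1) = (1-p)(5) ⇒ p = 5/6

(p,q) = (5/6, 2/7)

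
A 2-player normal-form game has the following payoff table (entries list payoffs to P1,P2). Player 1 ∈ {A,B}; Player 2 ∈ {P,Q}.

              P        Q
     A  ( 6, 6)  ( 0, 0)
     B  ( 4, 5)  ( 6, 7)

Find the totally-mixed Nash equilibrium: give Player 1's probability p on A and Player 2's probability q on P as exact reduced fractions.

p=1/4, q=3/4

P1 indiff ⇒ q·6+(1-q)·0 = q·4+(1-q)·6 ⇒ q(2) = (1-q)(6) ⇒ q = 3/4
P2 indiff ⇒ p·6+(1-p)·5 = p·0+(1-p)·7 ⇒ p(6) = (1-p)(2) ⇒ p = 1/4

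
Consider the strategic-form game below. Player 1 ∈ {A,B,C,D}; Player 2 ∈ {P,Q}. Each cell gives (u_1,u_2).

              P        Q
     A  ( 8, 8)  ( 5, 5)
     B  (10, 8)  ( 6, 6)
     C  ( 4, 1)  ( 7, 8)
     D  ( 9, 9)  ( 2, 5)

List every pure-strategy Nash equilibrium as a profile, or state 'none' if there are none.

(A,P): not NE [P1→B gives 10>8]
(A,Q): not NE [P1→C gives 7>5; P2→P gives 8>5]
(B,P): NE
(B,Q): not NE [P1→C gives 7>6; P2→P gives 8>6]
(C,P): not NE [P1→B gives 10>4; P2→Q gives 8>1]
(C,Q): NE
(D,P): not NE [P1→B gives 10>9]
(D,Q): not NE [P1→C gives 7>2; P2→P gives 9>5]

PSNE = {(B,P), (C,Q)}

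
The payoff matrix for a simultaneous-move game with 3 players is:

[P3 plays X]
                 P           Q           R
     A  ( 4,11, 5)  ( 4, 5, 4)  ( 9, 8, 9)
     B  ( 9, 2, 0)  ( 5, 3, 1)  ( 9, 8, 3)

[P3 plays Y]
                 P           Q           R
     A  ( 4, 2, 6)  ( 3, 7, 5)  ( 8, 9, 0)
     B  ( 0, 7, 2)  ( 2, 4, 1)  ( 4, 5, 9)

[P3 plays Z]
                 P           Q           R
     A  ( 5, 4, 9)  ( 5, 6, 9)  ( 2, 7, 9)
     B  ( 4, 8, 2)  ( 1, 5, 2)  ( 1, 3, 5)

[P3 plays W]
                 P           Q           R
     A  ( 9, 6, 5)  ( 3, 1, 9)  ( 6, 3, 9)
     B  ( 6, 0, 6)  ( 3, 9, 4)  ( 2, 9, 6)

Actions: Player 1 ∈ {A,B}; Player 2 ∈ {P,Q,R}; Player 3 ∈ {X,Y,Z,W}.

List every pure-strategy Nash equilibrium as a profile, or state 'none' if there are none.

Nash profiles: (A,R,Z), (B,Q,W)

(A,P,X): not NE [P1→B gives 9>4; P3→Z gives 9>5]
(A,P,Y): not NE [P2→R gives 9>2; P3→Z gives 9>6]
(A,P,Z): not NE [P2→R gives 7>4]
(A,P,W): not NE [P3→Z gives 9>5]
(A,Q,X): not NE [P1→B gives 5>4; P2→P gives 11>5; P3→W gives 9>4]
(A,Q,Y): not NE [P2→R gives 9>7; P3→W gives 9>5]
(A,Q,Z): not NE [P2→R gives 7>6]
(A,Q,W): not NE [P2→P gives 6>1]
(A,R,X): not NE [P2→P gives 11>8]
(A,R,Y): not NE [P3→W gives 9>0]
(A,R,Z): NE
(A,R,W): not NE [P2→P gives 6>3]
(B,P,X): not NE [P2→R gives 8>2; P3→W gives 6>0]
(B,P,Y): not NE [P1→A gives 4>0; P3→W gives 6>2]
(B,P,Z): not NE [P1→A gives 5>4; P3→W gives 6>2]
(B,P,W): not NE [P1→A gives 9>6; P2→R gives 9>0]
(B,Q,X): not NE [P2→R gives 8>3; P3→W gives 4>1]
(B,Q,Y): not NE [P1→A gives 3>2; P2→P gives 7>4; P3→W gives 4>1]
(B,Q,Z): not NE [P1→A gives 5>1; P2→P gives 8>5; P3→W gives 4>2]
(B,Q,W): NE
(B,R,X): not NE [P3→Y gives 9>3]
(B,R,Y): not NE [P1→A gives 8>4; P2→P gives 7>5]
(B,R,Z): not NE [P1→A gives 2>1; P2→P gives 8>3; P3→Y gives 9>5]
(B,R,W): not NE [P1→A gives 6>2; P3→Y gives 9>6]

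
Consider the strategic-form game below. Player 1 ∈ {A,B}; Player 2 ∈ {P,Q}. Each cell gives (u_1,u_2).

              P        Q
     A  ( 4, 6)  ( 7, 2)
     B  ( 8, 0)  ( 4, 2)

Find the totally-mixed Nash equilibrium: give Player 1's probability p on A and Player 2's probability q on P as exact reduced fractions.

P1 mixes 1/3 on A; P2 mixes 3/7 on P

P1 indiff ⇒ q·4+(1-q)·7 = q·8+(1-q)·4 ⇒ q(-4) = (1-q)(-3) ⇒ q = 3/7
P2 indiff ⇒ p·6+(1-p)·0 = p·2+(1-p)·2 ⇒ p(4) = (1-p)(2) ⇒ p = 1/3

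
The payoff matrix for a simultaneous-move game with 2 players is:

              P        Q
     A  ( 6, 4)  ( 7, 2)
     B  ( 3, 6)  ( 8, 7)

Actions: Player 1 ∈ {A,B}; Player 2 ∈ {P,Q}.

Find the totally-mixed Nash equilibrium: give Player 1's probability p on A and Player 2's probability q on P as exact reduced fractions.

(p,q) = (1/3, 1/4)

P1 indiff ⇒ q·6+(1-q)·7 = q·3+(1-q)·8 ⇒ q(3) = (1-q)(1) ⇒ q = 1/4
P2 indiff ⇒ p·4+(1-p)·6 = p·2+(1-p)·7 ⇒ p(2) = (1-p)(1) ⇒ p = 1/3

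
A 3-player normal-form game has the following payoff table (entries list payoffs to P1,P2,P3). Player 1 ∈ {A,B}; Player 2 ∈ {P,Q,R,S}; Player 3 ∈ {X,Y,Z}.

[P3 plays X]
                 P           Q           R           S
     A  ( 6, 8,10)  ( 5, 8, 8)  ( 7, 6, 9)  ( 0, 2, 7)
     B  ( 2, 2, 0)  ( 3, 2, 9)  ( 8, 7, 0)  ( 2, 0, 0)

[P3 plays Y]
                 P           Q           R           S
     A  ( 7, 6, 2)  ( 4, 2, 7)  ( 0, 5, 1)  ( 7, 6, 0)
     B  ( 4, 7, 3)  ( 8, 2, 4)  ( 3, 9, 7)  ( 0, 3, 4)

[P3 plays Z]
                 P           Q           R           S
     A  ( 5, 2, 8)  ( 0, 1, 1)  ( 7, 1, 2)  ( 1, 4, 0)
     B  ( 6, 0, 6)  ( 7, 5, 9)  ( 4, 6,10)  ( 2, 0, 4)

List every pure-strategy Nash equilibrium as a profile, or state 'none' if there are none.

PSNE = {(A,P,X), (A,Q,X)}

(A,P,X): NE
(A,P,Y): not NE [P3→X gives 10>2]
(A,P,Z): not NE [P1→B gives 6>5; P2→S gives 4>2; P3→X gives 10>8]
(A,Q,X): NE
(A,Q,Y): not NE [P1→B gives 8>4; P2→S gives 6>2; P3→X gives 8>7]
(A,Q,Z): not NE [P1→B gives 7>0; P2→S gives 4>1; P3→X gives 8>1]
(A,R,X): not NE [P1→B gives 8>7; P2→Q gives 8>6]
(A,R,Y): not NE [P1→B gives 3>0; P2→S gives 6>5; P3→X gives 9>1]
(A,R,Z): not NE [P2→S gives 4>1; P3→X gives 9>2]
(A,S,X): not NE [P1→B gives 2>0; P2→Q gives 8>2]
(A,S,Y): not NE [P3→X gives 7>0]
(A,S,Z): not NE [P1→B gives 2>1; P3→X gives 7>0]
(B,P,X): not NE [P1→A gives 6>2; P2→R gives 7>2; P3→Z gives 6>0]
(B,P,Y): not NE [P1→A gives 7>4; P2→R gives 9>7; P3→Z gives 6>3]
(B,P,Z): not NE [P2→R gives 6>0]
(B,Q,X): not NE [P1→A gives 5>3; P2→R gives 7>2]
(B,Q,Y): not NE [P2→R gives 9>2; P3→Z gives 9>4]
(B,Q,Z): not NE [P2→R gives 6>5]
(B,R,X): not NE [P3→Z gives 10>0]
(B,R,Y): not NE [P3→Z gives 10>7]
(B,R,Z): not NE [P1→A gives 7>4]
(B,S,X): not NE [P2→R gives 7>0; P3→Z gives 4>0]
(B,S,Y): not NE [P1→A gives 7>0; P2→R gives 9>3]
(B,S,Z): not NE [P2→R gives 6>0]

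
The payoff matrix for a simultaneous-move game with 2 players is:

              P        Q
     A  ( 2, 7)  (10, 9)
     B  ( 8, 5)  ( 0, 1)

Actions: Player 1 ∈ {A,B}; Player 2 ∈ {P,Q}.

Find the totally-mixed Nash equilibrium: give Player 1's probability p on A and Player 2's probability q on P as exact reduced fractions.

P1 mixes 2/3 on A; P2 mixes 5/8 on P

P1 indiff ⇒ q·2+(1-q)·10 = q·8+(1-q)·0 ⇒ q(-6) = (1-q)(-10) ⇒ q = 5/8
P2 indiff ⇒ p·7+(1-p)·5 = p·9+(1-p)·1 ⇒ p(-2) = (1-p)(-4) ⇒ p = 2/3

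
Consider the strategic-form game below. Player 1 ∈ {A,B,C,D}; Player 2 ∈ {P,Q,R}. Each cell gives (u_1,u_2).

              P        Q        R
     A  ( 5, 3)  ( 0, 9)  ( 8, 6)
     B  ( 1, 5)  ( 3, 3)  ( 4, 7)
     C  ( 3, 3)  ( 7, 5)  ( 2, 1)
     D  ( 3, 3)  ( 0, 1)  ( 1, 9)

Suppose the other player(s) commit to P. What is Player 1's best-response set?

u_1(A vs P) = 5
u_1(B vs P) = 1
u_1(C vs P) = 3
u_1(D vs P) = 3
max payoff 5 at {A}

argmax u_1 = {A}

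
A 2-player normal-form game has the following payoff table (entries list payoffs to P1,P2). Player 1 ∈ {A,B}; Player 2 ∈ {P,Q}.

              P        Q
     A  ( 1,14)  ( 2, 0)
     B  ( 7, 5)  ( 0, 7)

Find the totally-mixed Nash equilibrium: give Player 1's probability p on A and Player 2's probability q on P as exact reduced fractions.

P1 indiff ⇒ q·1+(1-q)·2 = q·7+(1-q)·0 ⇒ q(-6) = (1-q)(-2) ⇒ q = 1/4
P2 indiff ⇒ p·14+(1-p)·5 = p·0+(1-p)·7 ⇒ p(14) = (1-p)(2) ⇒ p = 1/8

P1 mixes 1/8 on A; P2 mixes 1/4 on P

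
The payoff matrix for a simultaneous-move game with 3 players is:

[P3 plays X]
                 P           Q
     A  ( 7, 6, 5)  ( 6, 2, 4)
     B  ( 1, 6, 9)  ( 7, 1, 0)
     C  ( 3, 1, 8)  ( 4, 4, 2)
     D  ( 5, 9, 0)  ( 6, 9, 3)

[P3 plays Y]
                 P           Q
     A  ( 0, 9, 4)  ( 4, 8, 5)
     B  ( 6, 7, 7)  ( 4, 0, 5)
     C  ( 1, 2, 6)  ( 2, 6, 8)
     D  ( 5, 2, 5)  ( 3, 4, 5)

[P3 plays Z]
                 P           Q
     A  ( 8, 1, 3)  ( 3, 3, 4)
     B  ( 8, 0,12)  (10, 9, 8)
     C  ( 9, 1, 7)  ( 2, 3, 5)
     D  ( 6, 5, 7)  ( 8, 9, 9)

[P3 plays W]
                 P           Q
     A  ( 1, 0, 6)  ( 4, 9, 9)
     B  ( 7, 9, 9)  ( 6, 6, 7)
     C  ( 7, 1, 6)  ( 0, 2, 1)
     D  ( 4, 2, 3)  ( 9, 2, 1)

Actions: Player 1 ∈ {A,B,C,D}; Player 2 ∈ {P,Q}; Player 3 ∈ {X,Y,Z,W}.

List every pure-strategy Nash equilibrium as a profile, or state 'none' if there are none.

PSNE = {(B,Q,Z)}

(A,P,X): not NE [P3→W gives 6>5]
(A,P,Y): not NE [P1→B gives 6>0; P3→W gives 6>4]
(A,P,Z): not NE [P1→C gives 9>8; P2→Q gives 3>1; P3→W gives 6>3]
(A,P,W): not NE [P1→C gives 7>1; P2→Q gives 9>0]
(A,Q,X): not NE [P1→B gives 7>6; P2→P gives 6>2; P3→W gives 9>4]
(A,Q,Y): not NE [P2→P gives 9>8; P3→W gives 9>5]
(A,Q,Z): not NE [P1→B gives 10>3; P3→W gives 9>4]
(A,Q,W): not NE [P1→D gives 9>4]
(B,P,X): not NE [P1→A gives 7>1; P3→Z gives 12>9]
(B,P,Y): not NE [P3→Z gives 12>7]
(B,P,Z): not NE [P1→C gives 9>8; P2→Q gives 9>0]
(B,P,W): not NE [P3→Z gives 12>9]
(B,Q,X): not NE [P2→P gives 6>1; P3→Z gives 8>0]
(B,Q,Y): not NE [P2→P gives 7>0; P3→Z gives 8>5]
(B,Q,Z): NE
(B,Q,W): not NE [P1→D gives 9>6; P2→P gives 9>6; P3→Z gives 8>7]
(C,P,X): not NE [P1→A gives 7>3; P2→Q gives 4>1]
(C,P,Y): not NE [P1→B gives 6>1; P2→Q gives 6>2; P3→X gives 8>6]
(C,P,Z): not NE [P2→Q gives 3>1; P3→X gives 8>7]
(C,P,W): not NE [P2→Q gives 2>1; P3→X gives 8>6]
(C,Q,X): not NE [P1→B gives 7>4; P3→Y gives 8>2]
(C,Q,Y): not NE [P1→B gives 4>2]
(C,Q,Z): not NE [P1→B gives 10>2; P3→Y gives 8>5]
(C,Q,W): not NE [P1→D gives 9>0; P3→Y gives 8>1]
(D,P,X): not NE [P1→A gives 7>5; P3→Z gives 7>0]
(D,P,Y): not NE [P1→B gives 6>5; P2→Q gives 4>2; P3→Z gives 7>5]
(D,P,Z): not NE [P1→C gives 9>6; P2→Q gives 9>5]
(D,P,W): not NE [P1→C gives 7>4; P3→Z gives 7>3]
(D,Q,X): not NE [P1→B gives 7>6; P3→Z gives 9>3]
(D,Q,Y): not NE [P1→B gives 4>3; P3→Z gives 9>5]
(D,Q,Z): not NE [P1→B gives 10>8]
(D,Q,W): not NE [P3→Z gives 9>1]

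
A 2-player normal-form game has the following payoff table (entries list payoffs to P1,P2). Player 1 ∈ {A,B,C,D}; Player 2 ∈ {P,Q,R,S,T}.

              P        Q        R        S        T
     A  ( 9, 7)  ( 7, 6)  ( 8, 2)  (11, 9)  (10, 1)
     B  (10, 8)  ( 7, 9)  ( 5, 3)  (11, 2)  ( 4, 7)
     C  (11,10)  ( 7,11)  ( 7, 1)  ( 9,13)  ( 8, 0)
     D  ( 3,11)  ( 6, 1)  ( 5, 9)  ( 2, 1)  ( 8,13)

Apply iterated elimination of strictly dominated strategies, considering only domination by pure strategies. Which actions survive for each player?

Survivors P1:{A,B,C} P2:{P,Q,S}

P1 drop D (A beats it: P:9>3 Q:7>6 R:8>5 S:11>2 T:10>8)
P2 drop R (P beats it: A:7>2 B:8>3 C:10>1)
P2 drop T (P beats it: A:7>1 B:8>7 C:10>0)
P1→{A,B,C} P2→{P,Q,S}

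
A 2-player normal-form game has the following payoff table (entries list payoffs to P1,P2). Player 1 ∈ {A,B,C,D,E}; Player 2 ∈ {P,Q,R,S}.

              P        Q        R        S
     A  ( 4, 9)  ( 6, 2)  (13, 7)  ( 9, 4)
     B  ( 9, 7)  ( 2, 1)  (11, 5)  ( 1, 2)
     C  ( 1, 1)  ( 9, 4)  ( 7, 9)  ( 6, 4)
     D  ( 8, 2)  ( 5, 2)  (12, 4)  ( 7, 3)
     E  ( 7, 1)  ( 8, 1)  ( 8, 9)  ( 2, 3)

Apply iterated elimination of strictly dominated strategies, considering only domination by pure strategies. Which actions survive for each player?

P2 drop Q (R beats it: A:7>2 B:5>1 C:9>4 D:4>2 E:9>1)
P1 drop C (A beats it: P:4>1 R:13>7 S:9>6)
P1 drop E (D beats it: P:8>7 R:12>8 S:7>2)
P2 drop S (R beats it: A:7>4 B:5>2 D:4>3)
P1→{A,B,D} P2→{P,R}

Remaining: P1:{A,B,D} P2:{P,R}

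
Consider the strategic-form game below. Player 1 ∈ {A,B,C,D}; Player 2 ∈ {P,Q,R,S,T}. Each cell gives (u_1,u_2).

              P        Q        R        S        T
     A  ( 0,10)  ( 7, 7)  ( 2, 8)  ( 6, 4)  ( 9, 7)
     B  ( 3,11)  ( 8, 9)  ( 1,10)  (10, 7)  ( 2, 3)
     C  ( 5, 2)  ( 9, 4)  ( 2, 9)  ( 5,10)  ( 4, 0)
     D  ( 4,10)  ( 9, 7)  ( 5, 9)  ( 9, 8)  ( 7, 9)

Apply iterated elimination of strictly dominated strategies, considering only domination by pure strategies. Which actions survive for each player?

Survivors P1:{B,C,D} P2:{P,R,S}

P2 drop Q (R beats it: A:8>7 B:10>9 C:9>4 D:9>7)
P2 drop T (P beats it: A:10>7 B:11>3 C:2>0 D:10>9)
P1 drop A (D beats it: P:4>0 R:5>2 S:9>6)
P1→{B,C,D} P2→{P,R,S}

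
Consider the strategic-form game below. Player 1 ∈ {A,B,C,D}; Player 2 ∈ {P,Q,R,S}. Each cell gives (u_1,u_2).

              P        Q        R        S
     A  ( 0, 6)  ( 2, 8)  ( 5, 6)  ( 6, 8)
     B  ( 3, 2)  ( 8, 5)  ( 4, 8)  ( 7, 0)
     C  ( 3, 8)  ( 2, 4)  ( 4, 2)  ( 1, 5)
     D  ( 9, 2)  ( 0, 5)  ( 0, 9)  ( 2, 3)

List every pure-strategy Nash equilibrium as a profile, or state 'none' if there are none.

PSNE: ∅

(A,P): not NE [P1→D gives 9>0; P2→S gives 8>6]
(A,Q): not NE [P1→B gives 8>2]
(A,R): not NE [P2→S gives 8>6]
(A,S): not NE [P1→B gives 7>6]
(B,P): not NE [P1→D gives 9>3; P2→R gives 8>2]
(B,Q): not NE [P2→R gives 8>5]
(B,R): not NE [P1→A gives 5>4]
(B,S): not NE [P2→R gives 8>0]
(C,P): not NE [P1→D gives 9>3]
(C,Q): not NE [P1→B gives 8>2; P2→P gives 8>4]
(C,R): not NE [P1→A gives 5>4; P2→P gives 8>2]
(C,S): not NE [P1→B gives 7>1; P2→P gives 8>5]
(D,P): not NE [P2→R gives 9>2]
(D,Q): not NE [P1→B gives 8>0; P2→R gives 9>5]
(D,R): not NE [P1→A gives 5>0]
(D,S): not NE [P1→B gives 7>2; P2→R gives 9>3]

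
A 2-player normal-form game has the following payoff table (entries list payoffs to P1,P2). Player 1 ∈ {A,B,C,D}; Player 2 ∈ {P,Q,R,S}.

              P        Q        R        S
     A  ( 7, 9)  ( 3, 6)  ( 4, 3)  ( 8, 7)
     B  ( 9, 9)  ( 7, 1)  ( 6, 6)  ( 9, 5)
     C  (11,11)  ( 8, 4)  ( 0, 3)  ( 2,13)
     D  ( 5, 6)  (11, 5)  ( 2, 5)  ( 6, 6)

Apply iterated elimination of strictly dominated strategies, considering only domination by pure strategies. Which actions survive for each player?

IESDS → P1:{B,C} P2:{P,S}

P1 drop A (B beats it: P:9>7 Q:7>3 R:6>4 S:9>8)
P2 drop Q (P beats it: B:9>1 C:11>4 D:6>5)
P1 drop D (B beats it: P:9>5 R:6>2 S:9>6)
P2 drop R (P beats it: B:9>6 C:11>3)
P1→{B,C} P2→{P,S}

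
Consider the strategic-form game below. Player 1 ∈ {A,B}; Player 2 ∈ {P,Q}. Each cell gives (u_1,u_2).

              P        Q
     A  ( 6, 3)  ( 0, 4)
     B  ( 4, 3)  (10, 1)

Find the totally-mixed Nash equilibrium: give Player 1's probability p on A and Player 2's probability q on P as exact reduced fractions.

p=2/3, q=5/6

P1 indiff ⇒ q·6+(1-q)·0 = q·4+(1-q)·10 ⇒ q(2) = (1-q)(10) ⇒ q = 5/6
P2 indiff ⇒ p·3+(1-p)·3 = p·4+(1-p)·1 ⇒ p(-1) = (1-p)(-2) ⇒ p = 2/3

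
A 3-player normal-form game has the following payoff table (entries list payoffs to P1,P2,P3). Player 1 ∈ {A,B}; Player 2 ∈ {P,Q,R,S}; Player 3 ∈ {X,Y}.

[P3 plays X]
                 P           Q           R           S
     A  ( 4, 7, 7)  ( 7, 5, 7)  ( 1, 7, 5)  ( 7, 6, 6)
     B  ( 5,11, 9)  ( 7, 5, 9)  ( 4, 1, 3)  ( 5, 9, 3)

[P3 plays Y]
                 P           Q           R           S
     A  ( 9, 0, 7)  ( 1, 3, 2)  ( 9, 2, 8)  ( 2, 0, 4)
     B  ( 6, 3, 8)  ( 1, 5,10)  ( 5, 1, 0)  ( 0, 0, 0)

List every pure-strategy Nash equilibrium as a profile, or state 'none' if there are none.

(A,P,X): not NE [P1→B gives 5>4]
(A,P,Y): not NE [P2→Q gives 3>0]
(A,Q,X): not NE [P2→R gives 7>5]
(A,Q,Y): not NE [P3→X gives 7>2]
(A,R,X): not NE [P1→B gives 4>1; P3→Y gives 8>5]
(A,R,Y): not NE [P2→Q gives 3>2]
(A,S,X): not NE [P2→R gives 7>6]
(A,S,Y): not NE [P2→Q gives 3>0; P3→X gives 6>4]
(B,P,X): NE
(B,P,Y): not NE [P1→A gives 9>6; P2→Q gives 5>3; P3→X gives 9>8]
(B,Q,X): not NE [P2→P gives 11>5; P3→Y gives 10>9]
(B,Q,Y): NE
(B,R,X): not NE [P2→P gives 11>1]
(B,R,Y): not NE [P1→A gives 9>5; P2→Q gives 5>1; P3→X gives 3>0]
(B,S,X): not NE [P1→A gives 7>5; P2→P gives 11>9]
(B,S,Y): not NE [P1→A gives 2>0; P2→Q gives 5>0; P3→X gives 3>0]

Nash profiles: (B,P,X), (B,Q,Y)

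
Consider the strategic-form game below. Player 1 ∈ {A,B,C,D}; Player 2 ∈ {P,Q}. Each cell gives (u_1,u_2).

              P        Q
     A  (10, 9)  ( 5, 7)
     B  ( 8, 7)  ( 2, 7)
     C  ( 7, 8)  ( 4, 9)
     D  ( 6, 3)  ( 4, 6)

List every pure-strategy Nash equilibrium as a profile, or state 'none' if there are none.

(A,P): NE
(A,Q): not NE [P2→P gives 9>7]
(B,P): not NE [P1→A gives 10>8]
(B,Q): not NE [P1→A gives 5>2]
(C,P): not NE [P1→A gives 10>7; P2→Q gives 9>8]
(C,Q): not NE [P1→A gives 5>4]
(D,P): not NE [P1→A gives 10>6; P2→Q gives 6>3]
(D,Q): not NE [P1→A gives 5>4]

PSNE = {(A,P)}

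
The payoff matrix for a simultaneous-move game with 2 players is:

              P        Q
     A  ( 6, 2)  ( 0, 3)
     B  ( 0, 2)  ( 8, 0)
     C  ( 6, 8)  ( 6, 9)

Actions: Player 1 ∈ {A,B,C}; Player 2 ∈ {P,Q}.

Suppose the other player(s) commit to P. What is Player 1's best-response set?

u_1(A vs P) = 6
u_1(B vs P) = 0
u_1(C vs P) = 6
max payoff 6 at {A,C}

BR_1 = {A,C}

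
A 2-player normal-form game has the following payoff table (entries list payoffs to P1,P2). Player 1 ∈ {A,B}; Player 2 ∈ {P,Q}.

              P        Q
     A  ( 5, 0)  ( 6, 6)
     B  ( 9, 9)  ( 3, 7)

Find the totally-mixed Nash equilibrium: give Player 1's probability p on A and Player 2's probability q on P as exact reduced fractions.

p=1/4, q=3/7

P1 indiff ⇒ q·5+(1-q)·6 = q·9+(1-q)·3 ⇒ q(-4) = (1-q)(-3) ⇒ q = 3/7
P2 indiff ⇒ p·0+(1-p)·9 = p·6+(1-p)·7 ⇒ p(-6) = (1-p)(-2) ⇒ p = 1/4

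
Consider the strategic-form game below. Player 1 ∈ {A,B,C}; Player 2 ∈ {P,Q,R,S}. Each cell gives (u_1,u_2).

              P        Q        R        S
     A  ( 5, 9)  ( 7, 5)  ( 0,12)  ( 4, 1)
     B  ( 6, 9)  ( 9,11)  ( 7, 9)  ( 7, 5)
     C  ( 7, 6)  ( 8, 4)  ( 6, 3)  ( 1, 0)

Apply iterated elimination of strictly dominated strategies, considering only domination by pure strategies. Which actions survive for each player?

P1 drop A (B beats it: P:6>5 Q:9>7 R:7>0 S:7>4)
P2 drop R (Q beats it: B:11>9 C:4>3)
P2 drop S (P beats it: B:9>5 C:6>0)
P1→{B,C} P2→{P,Q}

IESDS → P1:{B,C} P2:{P,Q}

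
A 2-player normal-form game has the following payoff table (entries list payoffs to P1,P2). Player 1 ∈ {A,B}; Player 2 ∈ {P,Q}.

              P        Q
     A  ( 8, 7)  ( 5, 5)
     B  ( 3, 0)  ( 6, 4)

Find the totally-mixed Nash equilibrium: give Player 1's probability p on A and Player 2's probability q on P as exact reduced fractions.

p=2/3, q=1/6

P1 indiff ⇒ q·8+(1-q)·5 = q·3+(1-q)·6 ⇒ q(5) = (1-q)(1) ⇒ q = 1/6
P2 indiff ⇒ p·7+(1-p)·0 = p·5+(1-p)·4 ⇒ p(2) = (1-p)(4) ⇒ p = 2/3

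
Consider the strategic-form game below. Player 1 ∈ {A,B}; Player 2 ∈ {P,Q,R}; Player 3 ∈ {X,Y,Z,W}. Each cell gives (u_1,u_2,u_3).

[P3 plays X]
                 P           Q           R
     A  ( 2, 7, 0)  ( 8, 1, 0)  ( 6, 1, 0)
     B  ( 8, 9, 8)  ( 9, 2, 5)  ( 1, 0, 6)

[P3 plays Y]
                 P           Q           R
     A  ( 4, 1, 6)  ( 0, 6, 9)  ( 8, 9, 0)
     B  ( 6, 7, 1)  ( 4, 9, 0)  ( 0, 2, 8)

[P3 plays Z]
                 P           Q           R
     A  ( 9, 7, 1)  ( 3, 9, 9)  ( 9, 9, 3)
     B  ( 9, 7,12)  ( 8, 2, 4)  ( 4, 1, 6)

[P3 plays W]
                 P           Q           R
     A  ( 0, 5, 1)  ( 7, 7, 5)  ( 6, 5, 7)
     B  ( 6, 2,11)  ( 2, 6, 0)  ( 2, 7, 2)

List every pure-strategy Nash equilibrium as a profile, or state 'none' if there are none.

(A,P,X): not NE [P1→B gives 8>2; P3→Y gives 6>0]
(A,P,Y): not NE [P1→B gives 6>4; P2→R gives 9>1]
(A,P,Z): not NE [P2→R gives 9>7; P3→Y gives 6>1]
(A,P,W): not NE [P1→B gives 6>0; P2→Q gives 7>5; P3→Y gives 6>1]
(A,Q,X): not NE [P1→B gives 9>8; P2→P gives 7>1; P3→Z gives 9>0]
(A,Q,Y): not NE [P1→B gives 4>0; P2→R gives 9>6]
(A,Q,Z): not NE [P1→B gives 8>3]
(A,Q,W): not NE [P3→Z gives 9>5]
(A,R,X): not NE [P2→P gives 7>1; P3→W gives 7>0]
(A,R,Y): not NE [P3→W gives 7>0]
(A,R,Z): not NE [P3→W gives 7>3]
(A,R,W): not NE [P2→Q gives 7>5]
(B,P,X): not NE [P3→Z gives 12>8]
(B,P,Y): not NE [P2→Q gives 9>7; P3→Z gives 12>1]
(B,P,Z): NE
(B,P,W): not NE [P2→R gives 7>2; P3→Z gives 12>11]
(B,Q,X): not NE [P2→P gives 9>2]
(B,Q,Y): not NE [P3→X gives 5>0]
(B,Q,Z): not NE [P2→P gives 7>2; P3→X gives 5>4]
(B,Q,W): not NE [P1→A gives 7>2; P2→R gives 7>6; P3→X gives 5>0]
(B,R,X): not NE [P1→A gives 6>1; P2→P gives 9>0; P3→Y gives 8>6]
(B,R,Y): not NE [P1→A gives 8>0; P2→Q gives 9>2]
(B,R,Z): not NE [P1→A gives 9>4; P2→P gives 7>1; P3→Y gives 8>6]
(B,R,W): not NE [P1→A gives 6>2; P3→Y gives 8>2]

Nash profiles: (B,P,Z)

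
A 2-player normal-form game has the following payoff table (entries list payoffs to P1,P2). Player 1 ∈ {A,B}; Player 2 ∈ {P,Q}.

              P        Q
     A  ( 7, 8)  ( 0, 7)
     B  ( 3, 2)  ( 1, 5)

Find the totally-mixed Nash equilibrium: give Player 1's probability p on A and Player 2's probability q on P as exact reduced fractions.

P1 indiff ⇒ q·7+(1-q)·0 = q·3+(1-q)·1 ⇒ q(4) = (1-q)(1) ⇒ q = 1/5
P2 indiff ⇒ p·8+(1-p)·2 = p·7+(1-p)·5 ⇒ p(1) = (1-p)(3) ⇒ p = 3/4

p=3/4, q=1/5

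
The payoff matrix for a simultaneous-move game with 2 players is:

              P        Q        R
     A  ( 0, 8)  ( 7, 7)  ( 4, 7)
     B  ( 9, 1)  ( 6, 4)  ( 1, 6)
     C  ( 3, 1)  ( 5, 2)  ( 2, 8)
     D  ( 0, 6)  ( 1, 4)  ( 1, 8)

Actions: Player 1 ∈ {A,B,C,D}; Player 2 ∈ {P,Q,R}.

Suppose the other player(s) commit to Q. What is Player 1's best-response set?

u_1(A vs Q) = 7
u_1(B vs Q) = 6
u_1(C vs Q) = 5
u_1(D vs Q) = 1
max payoff 7 at {A}

P1 best: {A}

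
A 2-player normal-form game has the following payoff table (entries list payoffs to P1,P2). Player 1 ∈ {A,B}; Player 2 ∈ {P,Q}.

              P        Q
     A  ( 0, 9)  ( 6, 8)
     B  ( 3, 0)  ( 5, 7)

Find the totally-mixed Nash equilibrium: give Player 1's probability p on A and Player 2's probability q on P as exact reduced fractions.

P1 indiff ⇒ q·0+(1-q)·6 = q·3+(1-q)·5 ⇒ q(-3) = (1-q)(-1) ⇒ q = 1/4
P2 indiff ⇒ p·9+(1-p)·0 = p·8+(1-p)·7 ⇒ p(1) = (1-p)(7) ⇒ p = 7/8

(p,q) = (7/8, 1/4)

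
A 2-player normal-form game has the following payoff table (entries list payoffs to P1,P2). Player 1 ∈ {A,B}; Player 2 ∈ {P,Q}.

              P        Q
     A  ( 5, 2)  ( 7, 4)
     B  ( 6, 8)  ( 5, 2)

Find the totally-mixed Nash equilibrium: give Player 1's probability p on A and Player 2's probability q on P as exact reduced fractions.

P1 indiff ⇒ q·5+(1-q)·7 = q·6+(1-q)·5 ⇒ q(-1) = (1-q)(-2) ⇒ q = 2/3
P2 indiff ⇒ p·2+(1-p)·8 = p·4+(1-p)·2 ⇒ p(-2) = (1-p)(-6) ⇒ p = 3/4

P1 mixes 3/4 on A; P2 mixes 2/3 on P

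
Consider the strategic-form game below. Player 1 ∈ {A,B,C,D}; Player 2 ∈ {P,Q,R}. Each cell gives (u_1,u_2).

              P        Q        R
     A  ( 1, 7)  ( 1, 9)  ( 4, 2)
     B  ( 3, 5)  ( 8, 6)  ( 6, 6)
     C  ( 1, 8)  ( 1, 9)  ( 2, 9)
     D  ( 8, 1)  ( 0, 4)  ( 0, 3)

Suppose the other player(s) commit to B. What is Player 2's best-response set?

BR_2 = {Q,R}

u_2(P vs B) = 5
u_2(Q vs B) = 6
u_2(R vs B) = 6
max payoff 6 at {Q,R}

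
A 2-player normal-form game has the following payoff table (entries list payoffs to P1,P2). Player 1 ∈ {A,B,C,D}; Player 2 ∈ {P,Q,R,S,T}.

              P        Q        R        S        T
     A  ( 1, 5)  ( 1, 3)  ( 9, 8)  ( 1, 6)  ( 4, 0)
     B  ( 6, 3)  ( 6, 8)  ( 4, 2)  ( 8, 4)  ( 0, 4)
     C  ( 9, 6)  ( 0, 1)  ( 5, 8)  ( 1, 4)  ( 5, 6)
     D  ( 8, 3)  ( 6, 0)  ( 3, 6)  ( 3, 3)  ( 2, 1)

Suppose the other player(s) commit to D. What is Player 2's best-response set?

BR_2 = {R}

u_2(P vs D) = 3
u_2(Q vs D) = 0
u_2(R vs D) = 6
u_2(S vs D) = 3
u_2(T vs D) = 1
max payoff 6 at {R}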